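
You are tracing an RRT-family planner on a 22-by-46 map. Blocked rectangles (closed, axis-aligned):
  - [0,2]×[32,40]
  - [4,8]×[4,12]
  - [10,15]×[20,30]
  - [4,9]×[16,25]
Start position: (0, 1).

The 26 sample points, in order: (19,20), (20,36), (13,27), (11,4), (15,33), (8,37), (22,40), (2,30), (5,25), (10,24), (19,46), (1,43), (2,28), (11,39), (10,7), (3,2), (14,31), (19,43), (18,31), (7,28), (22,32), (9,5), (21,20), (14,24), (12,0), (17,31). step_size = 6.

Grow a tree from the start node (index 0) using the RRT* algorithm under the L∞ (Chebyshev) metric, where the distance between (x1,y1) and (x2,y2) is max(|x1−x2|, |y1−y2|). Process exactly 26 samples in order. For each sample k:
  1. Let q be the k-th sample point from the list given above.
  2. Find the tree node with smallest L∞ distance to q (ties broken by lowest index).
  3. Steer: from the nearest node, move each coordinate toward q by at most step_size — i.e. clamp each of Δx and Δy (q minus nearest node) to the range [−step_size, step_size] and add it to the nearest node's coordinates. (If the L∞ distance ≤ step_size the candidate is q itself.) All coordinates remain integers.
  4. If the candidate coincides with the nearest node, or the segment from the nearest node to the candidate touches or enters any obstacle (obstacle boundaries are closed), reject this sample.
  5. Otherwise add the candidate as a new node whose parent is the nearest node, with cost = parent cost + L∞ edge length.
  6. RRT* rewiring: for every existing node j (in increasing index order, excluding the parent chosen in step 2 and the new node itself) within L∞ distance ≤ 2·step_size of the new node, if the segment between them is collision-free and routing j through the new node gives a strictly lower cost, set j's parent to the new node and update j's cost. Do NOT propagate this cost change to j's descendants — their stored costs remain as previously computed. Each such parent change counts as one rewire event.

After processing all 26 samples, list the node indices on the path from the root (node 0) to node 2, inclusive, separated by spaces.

1. q=(19,20) nearest=0 d=19 new=(6,7) → blocked by [4,8]×[4,12], reject
2. q=(20,36) nearest=0 d=35 new=(6,7) → blocked by [4,8]×[4,12], reject
3. q=(13,27) nearest=0 d=26 new=(6,7) → blocked by [4,8]×[4,12], reject
4. q=(11,4) nearest=0 d=11 new=(6,4) → blocked by [4,8]×[4,12], reject
5. q=(15,33) nearest=0 d=32 new=(6,7) → blocked by [4,8]×[4,12], reject
6. q=(8,37) nearest=0 d=36 new=(6,7) → blocked by [4,8]×[4,12], reject
7. q=(22,40) nearest=0 d=39 new=(6,7) → blocked by [4,8]×[4,12], reject
8. q=(2,30) nearest=0 d=29 new=(2,7) → add node 1 parent=0 cost=6
9. q=(5,25) nearest=1 d=18 new=(5,13) → blocked by [4,8]×[4,12], reject
10. q=(10,24) nearest=1 d=17 new=(8,13) → blocked by [4,8]×[4,12], reject
11. q=(19,46) nearest=1 d=39 new=(8,13) → blocked by [4,8]×[4,12], reject
12. q=(1,43) nearest=1 d=36 new=(1,13) → add node 2 parent=1 cost=12
13. q=(2,28) nearest=2 d=15 new=(2,19) → add node 3 parent=2 cost=18
14. q=(11,39) nearest=3 d=20 new=(8,25) → blocked by [4,9]×[16,25], reject
15. q=(10,7) nearest=1 d=8 new=(8,7) → blocked by [4,8]×[4,12], reject
16. q=(3,2) nearest=0 d=3 new=(3,2) → add node 4 parent=0 cost=3
17. q=(14,31) nearest=3 d=12 new=(8,25) → blocked by [4,9]×[16,25], reject
18. q=(19,43) nearest=3 d=24 new=(8,25) → blocked by [4,9]×[16,25], reject
19. q=(18,31) nearest=3 d=16 new=(8,25) → blocked by [4,9]×[16,25], reject
20. q=(7,28) nearest=3 d=9 new=(7,25) → blocked by [4,9]×[16,25], reject
21. q=(22,32) nearest=3 d=20 new=(8,25) → blocked by [4,9]×[16,25], reject
22. q=(9,5) nearest=4 d=6 new=(9,5) → blocked by [4,8]×[4,12], reject
23. q=(21,20) nearest=4 d=18 new=(9,8) → blocked by [4,8]×[4,12], reject
24. q=(14,24) nearest=3 d=12 new=(8,24) → blocked by [4,9]×[16,25], reject
25. q=(12,0) nearest=4 d=9 new=(9,0) → add node 5 parent=4 cost=9
26. q=(17,31) nearest=3 d=15 new=(8,25) → blocked by [4,9]×[16,25], reject

Path: 0 1 2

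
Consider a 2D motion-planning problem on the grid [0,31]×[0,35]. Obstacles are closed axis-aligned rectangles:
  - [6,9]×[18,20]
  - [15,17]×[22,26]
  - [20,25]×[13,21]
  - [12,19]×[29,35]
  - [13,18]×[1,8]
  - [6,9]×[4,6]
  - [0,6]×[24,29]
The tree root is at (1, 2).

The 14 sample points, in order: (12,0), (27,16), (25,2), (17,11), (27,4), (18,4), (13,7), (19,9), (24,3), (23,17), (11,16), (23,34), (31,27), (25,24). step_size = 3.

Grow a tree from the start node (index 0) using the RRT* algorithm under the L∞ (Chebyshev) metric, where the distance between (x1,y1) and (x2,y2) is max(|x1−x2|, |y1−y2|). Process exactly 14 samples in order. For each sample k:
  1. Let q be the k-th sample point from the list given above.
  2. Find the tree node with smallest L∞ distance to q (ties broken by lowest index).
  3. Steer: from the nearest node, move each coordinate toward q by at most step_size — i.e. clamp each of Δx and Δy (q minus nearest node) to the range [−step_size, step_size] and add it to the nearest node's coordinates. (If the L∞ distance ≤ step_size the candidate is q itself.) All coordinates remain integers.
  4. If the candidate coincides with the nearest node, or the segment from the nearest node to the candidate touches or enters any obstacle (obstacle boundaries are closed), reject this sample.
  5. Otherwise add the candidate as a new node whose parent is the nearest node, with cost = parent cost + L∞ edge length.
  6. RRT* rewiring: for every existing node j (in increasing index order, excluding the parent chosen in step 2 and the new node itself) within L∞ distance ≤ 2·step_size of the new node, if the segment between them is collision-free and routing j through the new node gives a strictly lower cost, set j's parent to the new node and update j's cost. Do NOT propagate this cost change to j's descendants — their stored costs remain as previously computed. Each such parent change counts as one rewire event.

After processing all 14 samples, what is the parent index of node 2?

Parent of node 2: 1

1. q=(12,0) nearest=0 d=11 new=(4,0) → add node 1 parent=0 cost=3
2. q=(27,16) nearest=1 d=23 new=(7,3) → add node 2 parent=1 cost=6
3. q=(25,2) nearest=2 d=18 new=(10,2) → add node 3 parent=2 cost=9
4. q=(17,11) nearest=3 d=9 new=(13,5) → blocked by [13,18]×[1,8], reject
5. q=(27,4) nearest=3 d=17 new=(13,4) → blocked by [13,18]×[1,8], reject
6. q=(18,4) nearest=3 d=8 new=(13,4) → blocked by [13,18]×[1,8], reject
7. q=(13,7) nearest=3 d=5 new=(13,5) → blocked by [13,18]×[1,8], reject
8. q=(19,9) nearest=3 d=9 new=(13,5) → blocked by [13,18]×[1,8], reject
9. q=(24,3) nearest=3 d=14 new=(13,3) → blocked by [13,18]×[1,8], reject
10. q=(23,17) nearest=3 d=15 new=(13,5) → blocked by [13,18]×[1,8], reject
11. q=(11,16) nearest=2 d=13 new=(10,6) → blocked by [6,9]×[4,6], reject
12. q=(23,34) nearest=2 d=31 new=(10,6) → blocked by [6,9]×[4,6], reject
13. q=(31,27) nearest=2 d=24 new=(10,6) → blocked by [6,9]×[4,6], reject
14. q=(25,24) nearest=2 d=21 new=(10,6) → blocked by [6,9]×[4,6], reject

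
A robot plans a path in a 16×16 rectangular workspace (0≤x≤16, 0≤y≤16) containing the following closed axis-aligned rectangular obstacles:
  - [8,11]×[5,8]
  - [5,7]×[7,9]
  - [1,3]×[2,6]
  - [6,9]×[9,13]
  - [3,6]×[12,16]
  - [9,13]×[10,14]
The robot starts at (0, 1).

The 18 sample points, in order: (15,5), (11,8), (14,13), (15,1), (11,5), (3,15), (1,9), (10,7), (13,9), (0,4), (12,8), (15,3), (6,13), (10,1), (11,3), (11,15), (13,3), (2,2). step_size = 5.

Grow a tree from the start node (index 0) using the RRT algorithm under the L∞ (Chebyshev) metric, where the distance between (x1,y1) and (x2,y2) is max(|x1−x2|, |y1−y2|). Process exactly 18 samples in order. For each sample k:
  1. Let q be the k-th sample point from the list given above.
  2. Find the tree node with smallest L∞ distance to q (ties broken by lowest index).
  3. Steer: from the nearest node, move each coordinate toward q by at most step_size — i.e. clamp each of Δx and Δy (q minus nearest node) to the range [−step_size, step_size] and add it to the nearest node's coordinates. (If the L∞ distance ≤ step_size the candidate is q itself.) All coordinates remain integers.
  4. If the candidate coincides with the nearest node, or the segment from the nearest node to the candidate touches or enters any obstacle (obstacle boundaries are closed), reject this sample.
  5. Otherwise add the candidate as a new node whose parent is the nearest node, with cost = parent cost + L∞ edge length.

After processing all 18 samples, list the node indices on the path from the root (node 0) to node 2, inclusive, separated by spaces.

1. q=(15,5) nearest=0 d=15 new=(5,5) → blocked by [1,3]×[2,6], reject
2. q=(11,8) nearest=0 d=11 new=(5,6) → blocked by [1,3]×[2,6], reject
3. q=(14,13) nearest=0 d=14 new=(5,6) → blocked by [1,3]×[2,6], reject
4. q=(15,1) nearest=0 d=15 new=(5,1) → add node 1 parent=0 cost=5
5. q=(11,5) nearest=1 d=6 new=(10,5) → blocked by [8,11]×[5,8], reject
6. q=(3,15) nearest=0 d=14 new=(3,6) → blocked by [1,3]×[2,6], reject
7. q=(1,9) nearest=0 d=8 new=(1,6) → blocked by [1,3]×[2,6], reject
8. q=(10,7) nearest=1 d=6 new=(10,6) → blocked by [8,11]×[5,8], reject
9. q=(13,9) nearest=1 d=8 new=(10,6) → blocked by [8,11]×[5,8], reject
10. q=(0,4) nearest=0 d=3 new=(0,4) → add node 2 parent=0 cost=3
11. q=(12,8) nearest=1 d=7 new=(10,6) → blocked by [8,11]×[5,8], reject
12. q=(15,3) nearest=1 d=10 new=(10,3) → add node 3 parent=1 cost=10
13. q=(6,13) nearest=2 d=9 new=(5,9) → blocked by [5,7]×[7,9], reject
14. q=(10,1) nearest=3 d=2 new=(10,1) → add node 4 parent=3 cost=12
15. q=(11,3) nearest=3 d=1 new=(11,3) → add node 5 parent=3 cost=11
16. q=(11,15) nearest=2 d=11 new=(5,9) → blocked by [5,7]×[7,9], reject
17. q=(13,3) nearest=5 d=2 new=(13,3) → add node 6 parent=5 cost=13
18. q=(2,2) nearest=0 d=2 new=(2,2) → blocked by [1,3]×[2,6], reject

Path: 0 2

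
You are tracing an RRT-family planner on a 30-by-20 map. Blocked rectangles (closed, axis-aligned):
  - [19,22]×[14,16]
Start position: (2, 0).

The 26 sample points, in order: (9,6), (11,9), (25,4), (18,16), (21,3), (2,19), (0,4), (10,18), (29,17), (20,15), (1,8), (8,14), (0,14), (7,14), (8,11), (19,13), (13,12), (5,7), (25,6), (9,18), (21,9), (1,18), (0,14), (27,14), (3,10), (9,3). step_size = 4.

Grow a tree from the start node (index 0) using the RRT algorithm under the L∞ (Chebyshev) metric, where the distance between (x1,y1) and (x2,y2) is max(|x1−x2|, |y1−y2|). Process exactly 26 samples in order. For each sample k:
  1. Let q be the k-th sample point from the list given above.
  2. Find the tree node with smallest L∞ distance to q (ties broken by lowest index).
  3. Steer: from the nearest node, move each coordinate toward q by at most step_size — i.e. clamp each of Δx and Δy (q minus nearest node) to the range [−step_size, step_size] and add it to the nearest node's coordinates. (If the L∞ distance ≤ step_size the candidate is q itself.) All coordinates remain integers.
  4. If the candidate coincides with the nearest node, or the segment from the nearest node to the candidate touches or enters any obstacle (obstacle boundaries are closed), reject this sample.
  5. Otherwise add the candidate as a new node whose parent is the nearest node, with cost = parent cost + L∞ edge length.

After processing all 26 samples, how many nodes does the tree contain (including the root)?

1. q=(9,6) nearest=0 d=7 new=(6,4) → add node 1 parent=0 cost=4
2. q=(11,9) nearest=1 d=5 new=(10,8) → add node 2 parent=1 cost=8
3. q=(25,4) nearest=2 d=15 new=(14,4) → add node 3 parent=2 cost=12
4. q=(18,16) nearest=2 d=8 new=(14,12) → add node 4 parent=2 cost=12
5. q=(21,3) nearest=3 d=7 new=(18,3) → add node 5 parent=3 cost=16
6. q=(2,19) nearest=2 d=11 new=(6,12) → add node 6 parent=2 cost=12
7. q=(0,4) nearest=0 d=4 new=(0,4) → add node 7 parent=0 cost=4
8. q=(10,18) nearest=4 d=6 new=(10,16) → add node 8 parent=4 cost=16
9. q=(29,17) nearest=5 d=14 new=(22,7) → add node 9 parent=5 cost=20
10. q=(20,15) nearest=4 d=6 new=(18,15) → add node 10 parent=4 cost=16
11. q=(1,8) nearest=7 d=4 new=(1,8) → add node 11 parent=7 cost=8
12. q=(8,14) nearest=6 d=2 new=(8,14) → add node 12 parent=6 cost=14
13. q=(0,14) nearest=6 d=6 new=(2,14) → add node 13 parent=6 cost=16
14. q=(7,14) nearest=12 d=1 new=(7,14) → add node 14 parent=12 cost=15
15. q=(8,11) nearest=6 d=2 new=(8,11) → add node 15 parent=6 cost=14
16. q=(19,13) nearest=10 d=2 new=(19,13) → add node 16 parent=10 cost=18
17. q=(13,12) nearest=4 d=1 new=(13,12) → add node 17 parent=4 cost=13
18. q=(5,7) nearest=1 d=3 new=(5,7) → add node 18 parent=1 cost=7
19. q=(25,6) nearest=9 d=3 new=(25,6) → add node 19 parent=9 cost=23
20. q=(9,18) nearest=8 d=2 new=(9,18) → add node 20 parent=8 cost=18
21. q=(21,9) nearest=9 d=2 new=(21,9) → add node 21 parent=9 cost=22
22. q=(1,18) nearest=13 d=4 new=(1,18) → add node 22 parent=13 cost=20
23. q=(0,14) nearest=13 d=2 new=(0,14) → add node 23 parent=13 cost=18
24. q=(27,14) nearest=21 d=6 new=(25,13) → add node 24 parent=21 cost=26
25. q=(3,10) nearest=11 d=2 new=(3,10) → add node 25 parent=11 cost=10
26. q=(9,3) nearest=1 d=3 new=(9,3) → add node 26 parent=1 cost=7

Node count: 27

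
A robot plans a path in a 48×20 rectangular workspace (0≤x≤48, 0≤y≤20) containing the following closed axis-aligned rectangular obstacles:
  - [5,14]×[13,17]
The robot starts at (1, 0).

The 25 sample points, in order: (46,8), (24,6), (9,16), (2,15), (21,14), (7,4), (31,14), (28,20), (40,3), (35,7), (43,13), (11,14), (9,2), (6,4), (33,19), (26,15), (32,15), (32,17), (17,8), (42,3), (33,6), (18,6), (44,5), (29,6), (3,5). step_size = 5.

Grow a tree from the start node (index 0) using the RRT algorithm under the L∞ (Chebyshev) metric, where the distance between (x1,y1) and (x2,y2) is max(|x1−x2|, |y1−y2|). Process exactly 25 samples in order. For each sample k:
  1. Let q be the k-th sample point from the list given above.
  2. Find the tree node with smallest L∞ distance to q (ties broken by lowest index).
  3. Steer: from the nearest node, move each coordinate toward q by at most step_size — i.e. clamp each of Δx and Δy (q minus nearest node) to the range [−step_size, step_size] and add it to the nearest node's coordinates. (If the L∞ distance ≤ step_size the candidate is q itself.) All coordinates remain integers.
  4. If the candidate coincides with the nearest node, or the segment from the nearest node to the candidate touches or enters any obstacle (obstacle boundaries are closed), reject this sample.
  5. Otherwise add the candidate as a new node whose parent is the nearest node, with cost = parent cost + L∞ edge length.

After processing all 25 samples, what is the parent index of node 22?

Parent of node 22: 19

1. q=(46,8) nearest=0 d=45 new=(6,5) → add node 1 parent=0 cost=5
2. q=(24,6) nearest=1 d=18 new=(11,6) → add node 2 parent=1 cost=10
3. q=(9,16) nearest=2 d=10 new=(9,11) → add node 3 parent=2 cost=15
4. q=(2,15) nearest=3 d=7 new=(4,15) → blocked by [5,14]×[13,17], reject
5. q=(21,14) nearest=2 d=10 new=(16,11) → add node 4 parent=2 cost=15
6. q=(7,4) nearest=1 d=1 new=(7,4) → add node 5 parent=1 cost=6
7. q=(31,14) nearest=4 d=15 new=(21,14) → add node 6 parent=4 cost=20
8. q=(28,20) nearest=6 d=7 new=(26,19) → add node 7 parent=6 cost=25
9. q=(40,3) nearest=7 d=16 new=(31,14) → add node 8 parent=7 cost=30
10. q=(35,7) nearest=8 d=7 new=(35,9) → add node 9 parent=8 cost=35
11. q=(43,13) nearest=9 d=8 new=(40,13) → add node 10 parent=9 cost=40
12. q=(11,14) nearest=3 d=3 new=(11,14) → blocked by [5,14]×[13,17], reject
13. q=(9,2) nearest=5 d=2 new=(9,2) → add node 11 parent=5 cost=8
14. q=(6,4) nearest=1 d=1 new=(6,4) → add node 12 parent=1 cost=6
15. q=(33,19) nearest=8 d=5 new=(33,19) → add node 13 parent=8 cost=35
16. q=(26,15) nearest=7 d=4 new=(26,15) → add node 14 parent=7 cost=29
17. q=(32,15) nearest=8 d=1 new=(32,15) → add node 15 parent=8 cost=31
18. q=(32,17) nearest=13 d=2 new=(32,17) → add node 16 parent=13 cost=37
19. q=(17,8) nearest=4 d=3 new=(17,8) → add node 17 parent=4 cost=18
20. q=(42,3) nearest=9 d=7 new=(40,4) → add node 18 parent=9 cost=40
21. q=(33,6) nearest=9 d=3 new=(33,6) → add node 19 parent=9 cost=38
22. q=(18,6) nearest=17 d=2 new=(18,6) → add node 20 parent=17 cost=20
23. q=(44,5) nearest=18 d=4 new=(44,5) → add node 21 parent=18 cost=44
24. q=(29,6) nearest=19 d=4 new=(29,6) → add node 22 parent=19 cost=42
25. q=(3,5) nearest=1 d=3 new=(3,5) → add node 23 parent=1 cost=8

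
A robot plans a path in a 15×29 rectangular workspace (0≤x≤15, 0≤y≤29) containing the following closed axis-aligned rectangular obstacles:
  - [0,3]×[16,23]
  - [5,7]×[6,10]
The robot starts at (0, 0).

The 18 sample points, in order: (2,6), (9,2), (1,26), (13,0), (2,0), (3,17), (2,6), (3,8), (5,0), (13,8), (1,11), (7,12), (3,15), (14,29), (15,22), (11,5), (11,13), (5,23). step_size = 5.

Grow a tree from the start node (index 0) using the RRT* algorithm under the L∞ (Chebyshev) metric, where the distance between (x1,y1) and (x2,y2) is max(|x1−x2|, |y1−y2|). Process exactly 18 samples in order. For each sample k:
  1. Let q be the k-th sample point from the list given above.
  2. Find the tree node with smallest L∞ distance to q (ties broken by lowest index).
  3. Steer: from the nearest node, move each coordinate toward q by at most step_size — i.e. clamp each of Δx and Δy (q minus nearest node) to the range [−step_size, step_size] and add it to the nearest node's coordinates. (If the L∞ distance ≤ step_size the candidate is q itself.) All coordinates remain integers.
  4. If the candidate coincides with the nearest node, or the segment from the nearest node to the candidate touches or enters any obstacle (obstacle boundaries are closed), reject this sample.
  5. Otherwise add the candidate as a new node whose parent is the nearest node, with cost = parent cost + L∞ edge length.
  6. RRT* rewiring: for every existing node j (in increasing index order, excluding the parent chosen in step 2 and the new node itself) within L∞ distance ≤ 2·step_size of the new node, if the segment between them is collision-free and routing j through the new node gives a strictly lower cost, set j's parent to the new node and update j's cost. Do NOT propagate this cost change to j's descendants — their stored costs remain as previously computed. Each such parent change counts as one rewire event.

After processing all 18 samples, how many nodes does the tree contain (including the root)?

Node count: 18

1. q=(2,6) nearest=0 d=6 new=(2,5) → add node 1 parent=0 cost=5
2. q=(9,2) nearest=1 d=7 new=(7,2) → add node 2 parent=1 cost=10
3. q=(1,26) nearest=1 d=21 new=(1,10) → add node 3 parent=1 cost=10
4. q=(13,0) nearest=2 d=6 new=(12,0) → add node 4 parent=2 cost=15
5. q=(2,0) nearest=0 d=2 new=(2,0) → add node 5 parent=0 cost=2; rewire 2→5 (7<10); rewire 4→5 (12<15)
6. q=(3,17) nearest=3 d=7 new=(3,15) → add node 6 parent=3 cost=15
7. q=(2,6) nearest=1 d=1 new=(2,6) → add node 7 parent=1 cost=6
8. q=(3,8) nearest=3 d=2 new=(3,8) → add node 8 parent=3 cost=12
9. q=(5,0) nearest=2 d=2 new=(5,0) → add node 9 parent=2 cost=9
10. q=(13,8) nearest=2 d=6 new=(12,7) → add node 10 parent=2 cost=12
11. q=(1,11) nearest=3 d=1 new=(1,11) → add node 11 parent=3 cost=11
12. q=(7,12) nearest=6 d=4 new=(7,12) → add node 12 parent=6 cost=19
13. q=(3,15) nearest=6 d=0 → coincident, reject
14. q=(14,29) nearest=6 d=14 new=(8,20) → add node 13 parent=6 cost=20
15. q=(15,22) nearest=13 d=7 new=(13,22) → add node 14 parent=13 cost=25
16. q=(11,5) nearest=10 d=2 new=(11,5) → add node 15 parent=10 cost=14
17. q=(11,13) nearest=12 d=4 new=(11,13) → add node 16 parent=12 cost=23
18. q=(5,23) nearest=13 d=3 new=(5,23) → add node 17 parent=13 cost=23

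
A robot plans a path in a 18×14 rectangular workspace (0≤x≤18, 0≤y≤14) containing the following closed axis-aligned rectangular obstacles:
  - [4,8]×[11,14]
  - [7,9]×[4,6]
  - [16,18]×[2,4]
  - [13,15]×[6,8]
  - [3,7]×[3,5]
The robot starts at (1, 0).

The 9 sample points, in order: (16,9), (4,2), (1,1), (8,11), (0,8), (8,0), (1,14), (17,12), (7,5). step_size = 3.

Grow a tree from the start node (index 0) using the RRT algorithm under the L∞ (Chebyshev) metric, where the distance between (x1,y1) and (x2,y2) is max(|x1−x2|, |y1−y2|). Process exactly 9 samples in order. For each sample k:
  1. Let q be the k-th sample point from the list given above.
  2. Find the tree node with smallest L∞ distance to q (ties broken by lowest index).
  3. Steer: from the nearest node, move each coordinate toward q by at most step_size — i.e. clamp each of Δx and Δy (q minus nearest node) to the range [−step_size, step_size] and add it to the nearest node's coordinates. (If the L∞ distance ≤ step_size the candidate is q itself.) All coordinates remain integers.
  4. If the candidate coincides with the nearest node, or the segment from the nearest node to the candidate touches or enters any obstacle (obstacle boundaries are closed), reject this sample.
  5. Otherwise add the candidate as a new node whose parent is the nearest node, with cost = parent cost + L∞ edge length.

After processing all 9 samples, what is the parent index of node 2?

1. q=(16,9) nearest=0 d=15 new=(4,3) → blocked by [3,7]×[3,5], reject
2. q=(4,2) nearest=0 d=3 new=(4,2) → add node 1 parent=0 cost=3
3. q=(1,1) nearest=0 d=1 new=(1,1) → add node 2 parent=0 cost=1
4. q=(8,11) nearest=1 d=9 new=(7,5) → blocked by [7,9]×[4,6], reject
5. q=(0,8) nearest=1 d=6 new=(1,5) → blocked by [3,7]×[3,5], reject
6. q=(8,0) nearest=1 d=4 new=(7,0) → add node 3 parent=1 cost=6
7. q=(1,14) nearest=1 d=12 new=(1,5) → blocked by [3,7]×[3,5], reject
8. q=(17,12) nearest=3 d=12 new=(10,3) → add node 4 parent=3 cost=9
9. q=(7,5) nearest=1 d=3 new=(7,5) → blocked by [7,9]×[4,6], reject

Parent of node 2: 0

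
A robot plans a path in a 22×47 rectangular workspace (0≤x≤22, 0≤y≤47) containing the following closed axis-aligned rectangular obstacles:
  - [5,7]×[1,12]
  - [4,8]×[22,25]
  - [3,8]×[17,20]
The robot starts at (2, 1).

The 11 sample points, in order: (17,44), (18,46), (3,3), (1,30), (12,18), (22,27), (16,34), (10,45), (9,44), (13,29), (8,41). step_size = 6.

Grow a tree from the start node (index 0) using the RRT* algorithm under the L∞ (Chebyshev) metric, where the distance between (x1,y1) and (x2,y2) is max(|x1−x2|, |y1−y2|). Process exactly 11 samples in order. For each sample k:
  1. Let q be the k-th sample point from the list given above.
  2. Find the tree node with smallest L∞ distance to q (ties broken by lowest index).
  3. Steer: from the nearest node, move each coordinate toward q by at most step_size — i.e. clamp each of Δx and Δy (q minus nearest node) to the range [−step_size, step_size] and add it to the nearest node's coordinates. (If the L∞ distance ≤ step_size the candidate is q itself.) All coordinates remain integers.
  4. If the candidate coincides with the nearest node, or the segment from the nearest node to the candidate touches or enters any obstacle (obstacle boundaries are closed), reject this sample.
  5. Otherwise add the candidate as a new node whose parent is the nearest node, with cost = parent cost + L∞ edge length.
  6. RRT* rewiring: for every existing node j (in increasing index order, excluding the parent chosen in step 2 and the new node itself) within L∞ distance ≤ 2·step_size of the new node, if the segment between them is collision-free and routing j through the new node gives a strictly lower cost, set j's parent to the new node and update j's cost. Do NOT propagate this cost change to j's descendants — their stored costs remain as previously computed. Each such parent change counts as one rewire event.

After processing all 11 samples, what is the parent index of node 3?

1. q=(17,44) nearest=0 d=43 new=(8,7) → blocked by [5,7]×[1,12], reject
2. q=(18,46) nearest=0 d=45 new=(8,7) → blocked by [5,7]×[1,12], reject
3. q=(3,3) nearest=0 d=2 new=(3,3) → add node 1 parent=0 cost=2
4. q=(1,30) nearest=1 d=27 new=(1,9) → add node 2 parent=1 cost=8
5. q=(12,18) nearest=2 d=11 new=(7,15) → add node 3 parent=2 cost=14
6. q=(22,27) nearest=3 d=15 new=(13,21) → add node 4 parent=3 cost=20
7. q=(16,34) nearest=4 d=13 new=(16,27) → add node 5 parent=4 cost=26
8. q=(10,45) nearest=5 d=18 new=(10,33) → add node 6 parent=5 cost=32
9. q=(9,44) nearest=6 d=11 new=(9,39) → add node 7 parent=6 cost=38
10. q=(13,29) nearest=5 d=3 new=(13,29) → add node 8 parent=5 cost=29
11. q=(8,41) nearest=7 d=2 new=(8,41) → add node 9 parent=7 cost=40

Parent of node 3: 2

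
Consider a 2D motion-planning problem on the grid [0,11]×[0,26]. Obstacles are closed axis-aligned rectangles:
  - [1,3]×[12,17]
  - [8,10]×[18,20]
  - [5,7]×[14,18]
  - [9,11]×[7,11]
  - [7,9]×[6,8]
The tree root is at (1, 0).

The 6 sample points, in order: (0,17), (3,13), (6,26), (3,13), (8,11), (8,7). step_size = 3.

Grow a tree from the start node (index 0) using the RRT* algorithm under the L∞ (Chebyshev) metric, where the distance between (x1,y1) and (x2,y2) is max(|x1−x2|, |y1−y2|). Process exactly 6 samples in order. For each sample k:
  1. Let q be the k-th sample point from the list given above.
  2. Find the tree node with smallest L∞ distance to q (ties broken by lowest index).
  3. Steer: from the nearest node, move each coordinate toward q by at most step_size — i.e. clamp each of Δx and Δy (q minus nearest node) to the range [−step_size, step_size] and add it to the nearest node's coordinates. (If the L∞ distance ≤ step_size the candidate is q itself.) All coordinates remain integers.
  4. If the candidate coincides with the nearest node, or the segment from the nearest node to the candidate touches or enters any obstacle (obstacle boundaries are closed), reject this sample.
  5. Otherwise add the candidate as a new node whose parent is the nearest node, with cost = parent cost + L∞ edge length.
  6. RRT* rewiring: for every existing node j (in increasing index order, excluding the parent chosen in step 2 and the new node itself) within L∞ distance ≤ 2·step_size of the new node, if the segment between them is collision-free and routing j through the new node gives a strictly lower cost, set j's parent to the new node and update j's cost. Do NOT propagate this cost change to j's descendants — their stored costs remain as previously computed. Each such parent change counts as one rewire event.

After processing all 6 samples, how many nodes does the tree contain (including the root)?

Node count: 5

1. q=(0,17) nearest=0 d=17 new=(0,3) → add node 1 parent=0 cost=3
2. q=(3,13) nearest=1 d=10 new=(3,6) → add node 2 parent=1 cost=6
3. q=(6,26) nearest=2 d=20 new=(6,9) → add node 3 parent=2 cost=9
4. q=(3,13) nearest=3 d=4 new=(3,12) → blocked by [1,3]×[12,17], reject
5. q=(8,11) nearest=3 d=2 new=(8,11) → add node 4 parent=3 cost=11
6. q=(8,7) nearest=3 d=2 new=(8,7) → blocked by [7,9]×[6,8], reject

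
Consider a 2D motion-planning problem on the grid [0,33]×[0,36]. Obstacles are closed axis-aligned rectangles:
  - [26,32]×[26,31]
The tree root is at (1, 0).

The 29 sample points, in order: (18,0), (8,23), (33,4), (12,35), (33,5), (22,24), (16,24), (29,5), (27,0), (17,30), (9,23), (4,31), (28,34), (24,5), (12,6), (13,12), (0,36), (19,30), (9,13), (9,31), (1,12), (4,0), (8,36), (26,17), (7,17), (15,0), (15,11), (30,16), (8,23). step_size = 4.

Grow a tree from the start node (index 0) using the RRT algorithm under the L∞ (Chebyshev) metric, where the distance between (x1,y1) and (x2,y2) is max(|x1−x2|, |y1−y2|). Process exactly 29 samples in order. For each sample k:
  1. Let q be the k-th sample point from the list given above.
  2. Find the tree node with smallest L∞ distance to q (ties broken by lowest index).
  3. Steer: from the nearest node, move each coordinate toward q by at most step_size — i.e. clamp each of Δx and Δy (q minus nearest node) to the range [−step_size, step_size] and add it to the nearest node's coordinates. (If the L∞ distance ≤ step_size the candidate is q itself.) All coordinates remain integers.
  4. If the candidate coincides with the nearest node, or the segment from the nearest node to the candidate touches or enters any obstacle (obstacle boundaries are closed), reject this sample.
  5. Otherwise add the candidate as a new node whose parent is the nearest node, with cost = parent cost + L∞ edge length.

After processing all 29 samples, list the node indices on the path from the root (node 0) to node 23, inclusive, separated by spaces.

1. q=(18,0) nearest=0 d=17 new=(5,0) → add node 1 parent=0 cost=4
2. q=(8,23) nearest=0 d=23 new=(5,4) → add node 2 parent=0 cost=4
3. q=(33,4) nearest=1 d=28 new=(9,4) → add node 3 parent=1 cost=8
4. q=(12,35) nearest=2 d=31 new=(9,8) → add node 4 parent=2 cost=8
5. q=(33,5) nearest=3 d=24 new=(13,5) → add node 5 parent=3 cost=12
6. q=(22,24) nearest=4 d=16 new=(13,12) → add node 6 parent=4 cost=12
7. q=(16,24) nearest=6 d=12 new=(16,16) → add node 7 parent=6 cost=16
8. q=(29,5) nearest=7 d=13 new=(20,12) → add node 8 parent=7 cost=20
9. q=(27,0) nearest=8 d=12 new=(24,8) → add node 9 parent=8 cost=24
10. q=(17,30) nearest=7 d=14 new=(17,20) → add node 10 parent=7 cost=20
11. q=(9,23) nearest=7 d=7 new=(12,20) → add node 11 parent=7 cost=20
12. q=(4,31) nearest=11 d=11 new=(8,24) → add node 12 parent=11 cost=24
13. q=(28,34) nearest=10 d=14 new=(21,24) → add node 13 parent=10 cost=24
14. q=(24,5) nearest=9 d=3 new=(24,5) → add node 14 parent=9 cost=27
15. q=(12,6) nearest=5 d=1 new=(12,6) → add node 15 parent=5 cost=13
16. q=(13,12) nearest=6 d=0 → coincident, reject
17. q=(0,36) nearest=12 d=12 new=(4,28) → add node 16 parent=12 cost=28
18. q=(19,30) nearest=13 d=6 new=(19,28) → add node 17 parent=13 cost=28
19. q=(9,13) nearest=6 d=4 new=(9,13) → add node 18 parent=6 cost=16
20. q=(9,31) nearest=16 d=5 new=(8,31) → add node 19 parent=16 cost=32
21. q=(1,12) nearest=2 d=8 new=(1,8) → add node 20 parent=2 cost=8
22. q=(4,0) nearest=1 d=1 new=(4,0) → add node 21 parent=1 cost=5
23. q=(8,36) nearest=19 d=5 new=(8,35) → add node 22 parent=19 cost=36
24. q=(26,17) nearest=8 d=6 new=(24,16) → add node 23 parent=8 cost=24
25. q=(7,17) nearest=18 d=4 new=(7,17) → add node 24 parent=18 cost=20
26. q=(15,0) nearest=5 d=5 new=(15,1) → add node 25 parent=5 cost=16
27. q=(15,11) nearest=6 d=2 new=(15,11) → add node 26 parent=6 cost=14
28. q=(30,16) nearest=23 d=6 new=(28,16) → add node 27 parent=23 cost=28
29. q=(8,23) nearest=12 d=1 new=(8,23) → add node 28 parent=12 cost=25

Path: 0 2 4 6 7 8 23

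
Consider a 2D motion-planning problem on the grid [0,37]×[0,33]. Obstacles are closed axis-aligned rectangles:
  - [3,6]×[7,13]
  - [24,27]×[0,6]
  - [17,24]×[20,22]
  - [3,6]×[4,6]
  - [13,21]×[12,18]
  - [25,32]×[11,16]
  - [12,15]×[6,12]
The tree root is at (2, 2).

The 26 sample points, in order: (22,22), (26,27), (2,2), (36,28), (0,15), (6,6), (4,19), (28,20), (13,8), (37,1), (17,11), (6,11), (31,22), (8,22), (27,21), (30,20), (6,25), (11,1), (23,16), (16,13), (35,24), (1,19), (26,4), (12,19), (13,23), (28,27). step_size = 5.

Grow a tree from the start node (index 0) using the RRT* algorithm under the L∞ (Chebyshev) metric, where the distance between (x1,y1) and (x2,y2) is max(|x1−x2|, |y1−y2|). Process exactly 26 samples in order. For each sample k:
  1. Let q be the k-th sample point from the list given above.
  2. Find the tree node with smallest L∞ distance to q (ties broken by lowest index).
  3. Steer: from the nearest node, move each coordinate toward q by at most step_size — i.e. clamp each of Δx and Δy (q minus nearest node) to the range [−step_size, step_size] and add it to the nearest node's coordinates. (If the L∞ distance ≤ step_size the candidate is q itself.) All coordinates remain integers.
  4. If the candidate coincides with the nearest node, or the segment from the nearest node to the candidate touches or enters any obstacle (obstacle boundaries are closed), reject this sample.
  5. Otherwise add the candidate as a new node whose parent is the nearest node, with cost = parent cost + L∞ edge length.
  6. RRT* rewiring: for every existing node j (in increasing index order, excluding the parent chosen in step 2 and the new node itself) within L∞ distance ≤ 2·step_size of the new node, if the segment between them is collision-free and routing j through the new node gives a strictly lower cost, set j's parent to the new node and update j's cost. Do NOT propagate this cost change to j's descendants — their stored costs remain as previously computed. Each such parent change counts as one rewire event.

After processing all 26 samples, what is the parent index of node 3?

1. q=(22,22) nearest=0 d=20 new=(7,7) → blocked by [3,6]×[4,6], reject
2. q=(26,27) nearest=0 d=25 new=(7,7) → blocked by [3,6]×[4,6], reject
3. q=(2,2) nearest=0 d=0 → coincident, reject
4. q=(36,28) nearest=0 d=34 new=(7,7) → blocked by [3,6]×[4,6], reject
5. q=(0,15) nearest=0 d=13 new=(0,7) → add node 1 parent=0 cost=5
6. q=(6,6) nearest=0 d=4 new=(6,6) → blocked by [3,6]×[4,6], reject
7. q=(4,19) nearest=1 d=12 new=(4,12) → blocked by [3,6]×[7,13], reject
8. q=(28,20) nearest=0 d=26 new=(7,7) → blocked by [3,6]×[4,6], reject
9. q=(13,8) nearest=0 d=11 new=(7,7) → blocked by [3,6]×[4,6], reject
10. q=(37,1) nearest=0 d=35 new=(7,1) → add node 2 parent=0 cost=5
11. q=(17,11) nearest=2 d=10 new=(12,6) → blocked by [12,15]×[6,12], reject
12. q=(6,11) nearest=1 d=6 new=(5,11) → blocked by [3,6]×[7,13], reject
13. q=(31,22) nearest=2 d=24 new=(12,6) → blocked by [12,15]×[6,12], reject
14. q=(8,22) nearest=1 d=15 new=(5,12) → blocked by [3,6]×[7,13], reject
15. q=(27,21) nearest=2 d=20 new=(12,6) → blocked by [12,15]×[6,12], reject
16. q=(30,20) nearest=2 d=23 new=(12,6) → blocked by [12,15]×[6,12], reject
17. q=(6,25) nearest=1 d=18 new=(5,12) → blocked by [3,6]×[7,13], reject
18. q=(11,1) nearest=2 d=4 new=(11,1) → add node 3 parent=2 cost=9
19. q=(23,16) nearest=3 d=15 new=(16,6) → add node 4 parent=3 cost=14
20. q=(16,13) nearest=4 d=7 new=(16,11) → add node 5 parent=4 cost=19
21. q=(35,24) nearest=4 d=19 new=(21,11) → add node 6 parent=4 cost=19
22. q=(1,19) nearest=1 d=12 new=(1,12) → add node 7 parent=1 cost=10
23. q=(26,4) nearest=6 d=7 new=(26,6) → blocked by [24,27]×[0,6], reject
24. q=(12,19) nearest=5 d=8 new=(12,16) → blocked by [13,21]×[12,18], reject
25. q=(13,23) nearest=5 d=12 new=(13,16) → blocked by [13,21]×[12,18], reject
26. q=(28,27) nearest=5 d=16 new=(21,16) → blocked by [13,21]×[12,18], reject

Parent of node 3: 2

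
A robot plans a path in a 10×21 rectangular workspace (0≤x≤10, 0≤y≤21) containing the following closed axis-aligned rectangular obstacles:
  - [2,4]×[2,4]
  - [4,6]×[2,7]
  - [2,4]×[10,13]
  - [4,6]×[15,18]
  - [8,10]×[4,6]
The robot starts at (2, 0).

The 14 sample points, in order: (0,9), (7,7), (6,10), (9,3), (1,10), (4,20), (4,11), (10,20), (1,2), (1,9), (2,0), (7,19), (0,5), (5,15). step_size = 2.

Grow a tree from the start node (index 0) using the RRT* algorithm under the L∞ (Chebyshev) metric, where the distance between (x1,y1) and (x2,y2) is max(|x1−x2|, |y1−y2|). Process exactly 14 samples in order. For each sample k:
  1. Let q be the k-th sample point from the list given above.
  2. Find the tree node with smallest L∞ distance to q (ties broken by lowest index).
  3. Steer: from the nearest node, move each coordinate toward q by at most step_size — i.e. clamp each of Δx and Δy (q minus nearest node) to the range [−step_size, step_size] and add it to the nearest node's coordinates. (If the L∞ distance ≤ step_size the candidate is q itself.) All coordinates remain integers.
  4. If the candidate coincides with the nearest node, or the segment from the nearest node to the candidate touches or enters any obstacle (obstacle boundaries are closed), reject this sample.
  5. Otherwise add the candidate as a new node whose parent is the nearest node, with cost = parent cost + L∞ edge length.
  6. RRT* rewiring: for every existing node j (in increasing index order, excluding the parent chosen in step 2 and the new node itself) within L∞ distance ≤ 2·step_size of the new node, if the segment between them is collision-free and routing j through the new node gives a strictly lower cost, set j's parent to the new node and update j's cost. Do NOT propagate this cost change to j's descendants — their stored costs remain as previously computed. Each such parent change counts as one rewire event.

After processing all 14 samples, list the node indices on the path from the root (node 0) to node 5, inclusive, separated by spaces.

1. q=(0,9) nearest=0 d=9 new=(0,2) → add node 1 parent=0 cost=2
2. q=(7,7) nearest=0 d=7 new=(4,2) → blocked by [2,4]×[2,4], reject
3. q=(6,10) nearest=1 d=8 new=(2,4) → blocked by [2,4]×[2,4], reject
4. q=(9,3) nearest=0 d=7 new=(4,2) → blocked by [2,4]×[2,4], reject
5. q=(1,10) nearest=1 d=8 new=(1,4) → add node 2 parent=1 cost=4
6. q=(4,20) nearest=2 d=16 new=(3,6) → add node 3 parent=2 cost=6
7. q=(4,11) nearest=3 d=5 new=(4,8) → add node 4 parent=3 cost=8
8. q=(10,20) nearest=4 d=12 new=(6,10) → add node 5 parent=4 cost=10
9. q=(1,2) nearest=1 d=1 new=(1,2) → add node 6 parent=1 cost=3
10. q=(1,9) nearest=3 d=3 new=(1,8) → add node 7 parent=3 cost=8
11. q=(2,0) nearest=0 d=0 → coincident, reject
12. q=(7,19) nearest=5 d=9 new=(7,12) → add node 8 parent=5 cost=12
13. q=(0,5) nearest=2 d=1 new=(0,5) → add node 9 parent=2 cost=5
14. q=(5,15) nearest=8 d=3 new=(5,14) → add node 10 parent=8 cost=14

Path: 0 1 2 3 4 5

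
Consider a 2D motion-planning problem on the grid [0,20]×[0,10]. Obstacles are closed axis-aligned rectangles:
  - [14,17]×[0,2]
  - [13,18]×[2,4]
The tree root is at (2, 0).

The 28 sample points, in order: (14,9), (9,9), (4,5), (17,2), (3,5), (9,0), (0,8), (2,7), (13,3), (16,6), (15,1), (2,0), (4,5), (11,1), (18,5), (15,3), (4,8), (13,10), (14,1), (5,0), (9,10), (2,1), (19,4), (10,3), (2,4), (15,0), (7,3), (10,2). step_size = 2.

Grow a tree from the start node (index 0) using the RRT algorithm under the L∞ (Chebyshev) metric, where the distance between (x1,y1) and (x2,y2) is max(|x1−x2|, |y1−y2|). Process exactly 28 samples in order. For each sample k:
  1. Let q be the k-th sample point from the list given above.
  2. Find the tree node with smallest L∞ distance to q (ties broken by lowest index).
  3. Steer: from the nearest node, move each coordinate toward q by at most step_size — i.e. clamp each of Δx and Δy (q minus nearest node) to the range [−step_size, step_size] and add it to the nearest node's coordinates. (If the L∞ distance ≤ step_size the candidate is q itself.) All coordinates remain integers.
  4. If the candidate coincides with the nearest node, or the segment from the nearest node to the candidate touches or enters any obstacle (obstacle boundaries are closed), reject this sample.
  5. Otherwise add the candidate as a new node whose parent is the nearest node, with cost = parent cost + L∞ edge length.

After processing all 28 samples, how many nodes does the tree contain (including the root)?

1. q=(14,9) nearest=0 d=12 new=(4,2) → add node 1 parent=0 cost=2
2. q=(9,9) nearest=1 d=7 new=(6,4) → add node 2 parent=1 cost=4
3. q=(4,5) nearest=2 d=2 new=(4,5) → add node 3 parent=2 cost=6
4. q=(17,2) nearest=2 d=11 new=(8,2) → add node 4 parent=2 cost=6
5. q=(3,5) nearest=3 d=1 new=(3,5) → add node 5 parent=3 cost=7
6. q=(9,0) nearest=4 d=2 new=(9,0) → add node 6 parent=4 cost=8
7. q=(0,8) nearest=5 d=3 new=(1,7) → add node 7 parent=5 cost=9
8. q=(2,7) nearest=7 d=1 new=(2,7) → add node 8 parent=7 cost=10
9. q=(13,3) nearest=6 d=4 new=(11,2) → add node 9 parent=6 cost=10
10. q=(16,6) nearest=9 d=5 new=(13,4) → blocked by [13,18]×[2,4], reject
11. q=(15,1) nearest=9 d=4 new=(13,1) → add node 10 parent=9 cost=12
12. q=(2,0) nearest=0 d=0 → coincident, reject
13. q=(4,5) nearest=3 d=0 → coincident, reject
14. q=(11,1) nearest=9 d=1 new=(11,1) → add node 11 parent=9 cost=11
15. q=(18,5) nearest=10 d=5 new=(15,3) → blocked by [14,17]×[0,2], reject
16. q=(15,3) nearest=10 d=2 new=(15,3) → blocked by [14,17]×[0,2], reject
17. q=(4,8) nearest=8 d=2 new=(4,8) → add node 12 parent=8 cost=12
18. q=(13,10) nearest=2 d=7 new=(8,6) → add node 13 parent=2 cost=6
19. q=(14,1) nearest=10 d=1 new=(14,1) → blocked by [14,17]×[0,2], reject
20. q=(5,0) nearest=1 d=2 new=(5,0) → add node 14 parent=1 cost=4
21. q=(9,10) nearest=13 d=4 new=(9,8) → add node 15 parent=13 cost=8
22. q=(2,1) nearest=0 d=1 new=(2,1) → add node 16 parent=0 cost=1
23. q=(19,4) nearest=10 d=6 new=(15,3) → blocked by [14,17]×[0,2], reject
24. q=(10,3) nearest=9 d=1 new=(10,3) → add node 17 parent=9 cost=11
25. q=(2,4) nearest=5 d=1 new=(2,4) → add node 18 parent=5 cost=8
26. q=(15,0) nearest=10 d=2 new=(15,0) → blocked by [14,17]×[0,2], reject
27. q=(7,3) nearest=2 d=1 new=(7,3) → add node 19 parent=2 cost=5
28. q=(10,2) nearest=9 d=1 new=(10,2) → add node 20 parent=9 cost=11

Node count: 21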